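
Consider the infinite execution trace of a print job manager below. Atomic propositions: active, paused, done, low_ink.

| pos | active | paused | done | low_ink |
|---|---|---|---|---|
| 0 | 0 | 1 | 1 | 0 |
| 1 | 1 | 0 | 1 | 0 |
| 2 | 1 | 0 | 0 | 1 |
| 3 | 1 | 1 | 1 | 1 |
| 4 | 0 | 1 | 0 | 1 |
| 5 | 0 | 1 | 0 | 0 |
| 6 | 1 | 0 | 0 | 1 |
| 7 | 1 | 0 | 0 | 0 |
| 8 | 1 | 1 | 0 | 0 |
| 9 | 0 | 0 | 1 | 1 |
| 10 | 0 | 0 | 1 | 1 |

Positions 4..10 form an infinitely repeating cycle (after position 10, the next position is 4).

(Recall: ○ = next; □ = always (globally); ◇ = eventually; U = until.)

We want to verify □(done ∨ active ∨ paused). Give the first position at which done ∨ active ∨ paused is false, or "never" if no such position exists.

never

done ∨ active ∨ paused holds at every position 0..10, and those are all the positions the trace ever visits, so the invariant □(done ∨ active ∨ paused) is never violated.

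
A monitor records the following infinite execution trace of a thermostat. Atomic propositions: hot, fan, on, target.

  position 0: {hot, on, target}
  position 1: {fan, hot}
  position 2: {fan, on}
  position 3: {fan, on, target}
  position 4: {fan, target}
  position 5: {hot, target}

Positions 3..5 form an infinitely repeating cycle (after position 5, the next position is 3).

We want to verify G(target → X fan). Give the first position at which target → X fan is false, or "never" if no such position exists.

4

Check target → X fan at each position in order: 0 ✓, 1 ✓, 2 ✓, 3 ✓.
At position 4 the labels are {fan, target} and the next position 5 has {hot, target}, so target → X fan is false there. This is the first violation.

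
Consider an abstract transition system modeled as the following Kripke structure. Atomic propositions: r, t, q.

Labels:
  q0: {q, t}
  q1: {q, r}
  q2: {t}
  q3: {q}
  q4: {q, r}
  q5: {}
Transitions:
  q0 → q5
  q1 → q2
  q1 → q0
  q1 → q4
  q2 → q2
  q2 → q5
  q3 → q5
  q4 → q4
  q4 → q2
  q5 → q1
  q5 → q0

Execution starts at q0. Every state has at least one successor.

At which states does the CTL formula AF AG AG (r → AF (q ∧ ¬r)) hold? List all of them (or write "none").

none

States satisfying AG AG (r → AF (q ∧ ¬r)): ∅.
States satisfying AF AG AG (r → AF (q ∧ ¬r)): ∅.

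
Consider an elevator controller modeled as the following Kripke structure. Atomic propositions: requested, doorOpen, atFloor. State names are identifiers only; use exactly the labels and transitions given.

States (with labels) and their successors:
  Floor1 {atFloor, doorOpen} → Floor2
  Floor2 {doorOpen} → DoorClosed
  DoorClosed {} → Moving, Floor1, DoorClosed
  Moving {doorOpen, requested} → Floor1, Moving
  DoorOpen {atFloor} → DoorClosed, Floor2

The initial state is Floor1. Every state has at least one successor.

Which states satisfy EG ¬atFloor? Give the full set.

States satisfying ¬atFloor: {Floor2, DoorClosed, Moving}.
States satisfying EG ¬atFloor: {Floor2, DoorClosed, Moving}.

{Floor2, DoorClosed, Moving}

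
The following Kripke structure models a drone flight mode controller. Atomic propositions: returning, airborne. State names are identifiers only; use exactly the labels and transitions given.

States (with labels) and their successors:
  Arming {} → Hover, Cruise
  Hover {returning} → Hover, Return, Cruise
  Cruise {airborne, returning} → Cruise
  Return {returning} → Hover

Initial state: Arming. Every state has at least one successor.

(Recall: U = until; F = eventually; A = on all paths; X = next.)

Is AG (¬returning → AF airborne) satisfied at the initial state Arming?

Does not hold

States satisfying ¬returning → AF airborne: {Hover, Cruise, Return}.
States satisfying AG (¬returning → AF airborne): {Hover, Cruise, Return}.
Arming is reachable from Arming and violates ¬returning → AF airborne, so AG fails at Arming.
Arming ∉ Sat(AG (¬returning → AF airborne)).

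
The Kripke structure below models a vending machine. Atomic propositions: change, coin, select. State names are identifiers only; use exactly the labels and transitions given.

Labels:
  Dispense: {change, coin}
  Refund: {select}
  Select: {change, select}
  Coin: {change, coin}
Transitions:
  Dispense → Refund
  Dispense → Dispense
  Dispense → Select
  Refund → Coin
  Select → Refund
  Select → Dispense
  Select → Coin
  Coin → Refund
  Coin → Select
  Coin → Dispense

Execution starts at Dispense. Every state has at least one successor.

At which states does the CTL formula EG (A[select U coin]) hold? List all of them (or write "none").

States satisfying A[select U coin]: {Dispense, Refund, Select, Coin}.
States satisfying EG (A[select U coin]): {Dispense, Refund, Select, Coin}.

{Dispense, Refund, Select, Coin}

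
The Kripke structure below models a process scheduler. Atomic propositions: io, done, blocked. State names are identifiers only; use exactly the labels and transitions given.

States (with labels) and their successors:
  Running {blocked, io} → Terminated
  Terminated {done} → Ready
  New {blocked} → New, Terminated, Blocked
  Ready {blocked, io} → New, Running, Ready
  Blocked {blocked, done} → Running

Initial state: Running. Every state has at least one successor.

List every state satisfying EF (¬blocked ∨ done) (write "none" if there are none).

States satisfying ¬blocked ∨ done: {Terminated, Blocked}.
States satisfying EF (¬blocked ∨ done): {Running, Terminated, New, Ready, Blocked}.

{Running, Terminated, New, Ready, Blocked}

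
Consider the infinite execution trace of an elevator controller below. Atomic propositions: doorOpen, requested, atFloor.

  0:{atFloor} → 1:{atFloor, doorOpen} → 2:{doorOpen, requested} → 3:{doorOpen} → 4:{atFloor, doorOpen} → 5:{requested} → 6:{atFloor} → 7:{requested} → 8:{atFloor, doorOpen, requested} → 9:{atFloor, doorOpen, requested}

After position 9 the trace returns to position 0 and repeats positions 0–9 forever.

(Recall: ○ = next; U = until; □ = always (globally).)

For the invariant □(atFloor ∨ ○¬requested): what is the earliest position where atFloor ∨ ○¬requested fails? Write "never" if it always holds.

Check atFloor ∨ ○¬requested at each position in order: 0 ✓, 1 ✓, 2 ✓, 3 ✓, 4 ✓, 5 ✓, 6 ✓.
At position 7 the labels are {requested} and the next position 8 has {atFloor, doorOpen, requested}, so atFloor ∨ ○¬requested is false there. This is the first violation.

7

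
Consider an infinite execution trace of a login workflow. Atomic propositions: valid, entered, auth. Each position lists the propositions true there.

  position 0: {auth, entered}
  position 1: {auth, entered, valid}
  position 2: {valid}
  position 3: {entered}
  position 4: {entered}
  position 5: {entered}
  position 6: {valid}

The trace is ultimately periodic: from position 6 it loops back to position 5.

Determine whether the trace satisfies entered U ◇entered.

Walking from position 0: ◇entered first holds at position 0, and entered holds at every earlier position along the way, so entered U ◇entered holds.

Satisfied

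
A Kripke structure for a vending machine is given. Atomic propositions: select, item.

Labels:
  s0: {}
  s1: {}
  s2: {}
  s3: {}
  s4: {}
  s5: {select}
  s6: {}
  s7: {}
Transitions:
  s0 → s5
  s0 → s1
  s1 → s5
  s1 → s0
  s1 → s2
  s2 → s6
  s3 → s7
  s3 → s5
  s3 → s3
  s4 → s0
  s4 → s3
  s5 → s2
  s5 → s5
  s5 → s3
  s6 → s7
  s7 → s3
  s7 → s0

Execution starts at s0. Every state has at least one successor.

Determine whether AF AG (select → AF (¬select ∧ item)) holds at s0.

States satisfying AG (select → AF (¬select ∧ item)): ∅.
States satisfying AF AG (select → AF (¬select ∧ item)): ∅.
There is a path from s0 along which AG (select → AF (¬select ∧ item)) never holds.
s0 ∉ Sat(AF AG (select → AF (¬select ∧ item))).

No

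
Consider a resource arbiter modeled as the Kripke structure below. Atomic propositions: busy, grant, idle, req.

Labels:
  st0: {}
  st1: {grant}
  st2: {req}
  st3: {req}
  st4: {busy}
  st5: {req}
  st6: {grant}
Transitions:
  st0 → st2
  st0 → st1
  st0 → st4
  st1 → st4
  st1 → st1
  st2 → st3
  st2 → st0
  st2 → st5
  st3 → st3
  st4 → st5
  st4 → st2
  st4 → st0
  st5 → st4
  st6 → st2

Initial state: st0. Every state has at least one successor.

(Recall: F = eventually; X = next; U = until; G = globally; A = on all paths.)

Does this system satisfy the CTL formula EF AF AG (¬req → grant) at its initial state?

Holds

States satisfying AF AG (¬req → grant): {st3}.
States satisfying EF AF AG (¬req → grant): {st0, st1, st2, st3, st4, st5, st6}.
Some path from st0 reaches a state where AF AG (¬req → grant) holds.
st0 ∈ Sat(EF AF AG (¬req → grant)).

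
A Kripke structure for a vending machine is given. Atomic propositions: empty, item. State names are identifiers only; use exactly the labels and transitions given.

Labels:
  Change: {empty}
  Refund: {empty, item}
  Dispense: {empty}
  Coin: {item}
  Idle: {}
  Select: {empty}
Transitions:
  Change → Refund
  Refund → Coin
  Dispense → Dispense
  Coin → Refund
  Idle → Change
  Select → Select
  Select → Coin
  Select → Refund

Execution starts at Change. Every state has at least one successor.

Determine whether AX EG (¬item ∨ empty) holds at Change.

States satisfying EG (¬item ∨ empty): {Dispense, Select}.
States satisfying AX EG (¬item ∨ empty): {Dispense}.
Change ∉ Sat(AX EG (¬item ∨ empty)).

No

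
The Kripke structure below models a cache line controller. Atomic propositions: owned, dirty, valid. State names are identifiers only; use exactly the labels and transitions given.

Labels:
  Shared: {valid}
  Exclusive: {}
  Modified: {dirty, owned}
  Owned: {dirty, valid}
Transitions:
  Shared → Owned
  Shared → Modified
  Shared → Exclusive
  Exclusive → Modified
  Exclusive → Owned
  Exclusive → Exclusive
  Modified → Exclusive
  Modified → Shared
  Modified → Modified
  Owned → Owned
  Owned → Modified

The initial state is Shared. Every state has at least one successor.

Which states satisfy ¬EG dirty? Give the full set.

{Shared, Exclusive}

States satisfying dirty: {Modified, Owned}.
States satisfying EG dirty: {Modified, Owned}.
States satisfying ¬EG dirty: {Shared, Exclusive}.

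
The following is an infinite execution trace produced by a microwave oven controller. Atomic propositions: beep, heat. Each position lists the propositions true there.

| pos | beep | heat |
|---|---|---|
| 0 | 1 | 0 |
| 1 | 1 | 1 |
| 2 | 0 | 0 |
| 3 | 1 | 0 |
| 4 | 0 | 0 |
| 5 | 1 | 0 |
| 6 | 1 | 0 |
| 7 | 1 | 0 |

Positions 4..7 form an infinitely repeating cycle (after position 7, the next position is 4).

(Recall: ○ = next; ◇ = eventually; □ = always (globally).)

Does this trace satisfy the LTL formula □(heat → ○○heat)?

heat → ○○heat must hold at every position from 0 onward. It fails at position 1, so □(heat → ○○heat) is false.
Positions where heat holds: 1.
Check ○○heat at each: 1→fails.

Does not hold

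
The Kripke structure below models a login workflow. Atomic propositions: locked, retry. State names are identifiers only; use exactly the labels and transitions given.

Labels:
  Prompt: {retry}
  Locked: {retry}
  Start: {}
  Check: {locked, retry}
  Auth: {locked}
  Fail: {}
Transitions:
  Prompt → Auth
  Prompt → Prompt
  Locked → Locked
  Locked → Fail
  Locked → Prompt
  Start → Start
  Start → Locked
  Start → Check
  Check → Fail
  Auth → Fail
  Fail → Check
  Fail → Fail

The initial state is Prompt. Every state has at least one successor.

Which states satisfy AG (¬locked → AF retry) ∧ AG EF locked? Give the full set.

none

States satisfying ¬locked → AF retry: {Prompt, Locked, Check, Auth}.
States satisfying AG (¬locked → AF retry): ∅.
States satisfying EF locked: {Prompt, Locked, Start, Check, Auth, Fail}.
States satisfying AG EF locked: {Prompt, Locked, Start, Check, Auth, Fail}.
States satisfying AG (¬locked → AF retry) ∧ AG EF locked: ∅.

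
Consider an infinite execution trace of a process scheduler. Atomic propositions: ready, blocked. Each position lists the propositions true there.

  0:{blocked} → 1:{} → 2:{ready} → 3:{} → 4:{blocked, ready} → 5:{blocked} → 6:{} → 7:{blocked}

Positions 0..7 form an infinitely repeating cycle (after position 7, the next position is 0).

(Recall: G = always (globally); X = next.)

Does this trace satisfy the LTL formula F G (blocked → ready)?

Does not hold

G (blocked → ready) is false at every position 0..7, so it never becomes true and F G (blocked → ready) fails.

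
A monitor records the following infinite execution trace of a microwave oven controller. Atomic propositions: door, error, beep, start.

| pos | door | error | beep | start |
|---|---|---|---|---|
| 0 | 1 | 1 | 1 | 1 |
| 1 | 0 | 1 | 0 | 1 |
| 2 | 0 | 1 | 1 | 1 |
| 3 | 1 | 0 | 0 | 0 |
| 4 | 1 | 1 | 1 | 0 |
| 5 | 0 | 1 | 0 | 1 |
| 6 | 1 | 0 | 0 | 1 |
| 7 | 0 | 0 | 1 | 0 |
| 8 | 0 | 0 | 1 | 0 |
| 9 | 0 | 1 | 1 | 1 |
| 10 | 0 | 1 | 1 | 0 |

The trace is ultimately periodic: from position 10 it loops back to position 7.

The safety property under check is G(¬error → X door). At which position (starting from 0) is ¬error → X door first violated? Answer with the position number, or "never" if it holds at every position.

6

Check ¬error → X door at each position in order: 0 ✓, 1 ✓, 2 ✓, 3 ✓, 4 ✓, 5 ✓.
At position 6 the labels are {door, start} and the next position 7 has {beep}, so ¬error → X door is false there. This is the first violation.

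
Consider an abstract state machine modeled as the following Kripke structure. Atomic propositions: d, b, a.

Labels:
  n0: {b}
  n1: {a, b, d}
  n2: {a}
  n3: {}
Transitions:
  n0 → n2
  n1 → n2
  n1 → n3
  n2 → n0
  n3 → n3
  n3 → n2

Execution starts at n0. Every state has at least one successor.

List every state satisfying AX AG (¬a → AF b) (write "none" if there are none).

{n0, n2}

States satisfying AG (¬a → AF b): {n0, n2}.
States satisfying AX AG (¬a → AF b): {n0, n2}.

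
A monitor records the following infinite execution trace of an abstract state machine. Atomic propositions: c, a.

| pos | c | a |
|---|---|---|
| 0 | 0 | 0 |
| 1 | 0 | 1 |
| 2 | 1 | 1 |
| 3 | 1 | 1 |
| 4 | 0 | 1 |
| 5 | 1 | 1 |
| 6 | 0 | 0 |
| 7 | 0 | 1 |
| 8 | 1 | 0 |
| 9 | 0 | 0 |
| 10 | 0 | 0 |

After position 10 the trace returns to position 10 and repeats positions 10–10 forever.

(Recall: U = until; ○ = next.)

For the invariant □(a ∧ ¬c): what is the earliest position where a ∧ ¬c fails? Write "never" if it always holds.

0

At position 0 the labels are {}, so a ∧ ¬c is false there. This is the first violation.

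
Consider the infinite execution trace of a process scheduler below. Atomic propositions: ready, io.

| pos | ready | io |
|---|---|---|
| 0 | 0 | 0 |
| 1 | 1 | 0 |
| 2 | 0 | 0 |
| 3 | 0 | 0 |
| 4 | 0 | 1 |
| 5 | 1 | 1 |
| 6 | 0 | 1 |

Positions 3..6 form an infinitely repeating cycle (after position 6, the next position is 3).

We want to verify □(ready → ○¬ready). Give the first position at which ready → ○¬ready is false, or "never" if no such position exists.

ready → ○¬ready holds at every position 0..6, and those are all the positions the trace ever visits, so the invariant □(ready → ○¬ready) is never violated.

never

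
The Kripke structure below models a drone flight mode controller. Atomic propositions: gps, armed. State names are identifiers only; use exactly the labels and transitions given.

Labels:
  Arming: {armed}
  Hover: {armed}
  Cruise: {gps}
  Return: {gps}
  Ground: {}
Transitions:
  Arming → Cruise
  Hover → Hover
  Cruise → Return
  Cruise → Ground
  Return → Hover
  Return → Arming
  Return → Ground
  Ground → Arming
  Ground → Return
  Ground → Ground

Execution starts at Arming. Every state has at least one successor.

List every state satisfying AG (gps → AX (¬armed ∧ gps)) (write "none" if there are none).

{Hover}

States satisfying gps → AX (¬armed ∧ gps): {Arming, Hover, Ground}.
States satisfying AG (gps → AX (¬armed ∧ gps)): {Hover}.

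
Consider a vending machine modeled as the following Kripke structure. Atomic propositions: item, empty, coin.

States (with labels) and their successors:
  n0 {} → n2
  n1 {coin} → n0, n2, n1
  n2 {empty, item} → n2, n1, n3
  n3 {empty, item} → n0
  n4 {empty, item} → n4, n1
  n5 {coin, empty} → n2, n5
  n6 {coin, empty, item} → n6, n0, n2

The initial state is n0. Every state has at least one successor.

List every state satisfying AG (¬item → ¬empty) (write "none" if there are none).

{n0, n1, n2, n3, n4, n6}

States satisfying ¬item → ¬empty: {n0, n1, n2, n3, n4, n6}.
States satisfying AG (¬item → ¬empty): {n0, n1, n2, n3, n4, n6}.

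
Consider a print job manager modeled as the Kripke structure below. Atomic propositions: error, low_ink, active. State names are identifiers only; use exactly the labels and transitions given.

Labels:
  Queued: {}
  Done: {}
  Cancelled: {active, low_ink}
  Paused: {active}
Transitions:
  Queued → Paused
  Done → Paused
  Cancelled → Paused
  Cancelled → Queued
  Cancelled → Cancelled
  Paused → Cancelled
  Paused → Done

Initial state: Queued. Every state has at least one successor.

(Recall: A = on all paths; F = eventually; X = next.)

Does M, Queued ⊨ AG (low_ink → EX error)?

States satisfying low_ink → EX error: {Queued, Done, Paused}.
States satisfying AG (low_ink → EX error): ∅.
Cancelled is reachable from Queued and violates low_ink → EX error, so AG fails at Queued.
Queued ∉ Sat(AG (low_ink → EX error)).

Does not hold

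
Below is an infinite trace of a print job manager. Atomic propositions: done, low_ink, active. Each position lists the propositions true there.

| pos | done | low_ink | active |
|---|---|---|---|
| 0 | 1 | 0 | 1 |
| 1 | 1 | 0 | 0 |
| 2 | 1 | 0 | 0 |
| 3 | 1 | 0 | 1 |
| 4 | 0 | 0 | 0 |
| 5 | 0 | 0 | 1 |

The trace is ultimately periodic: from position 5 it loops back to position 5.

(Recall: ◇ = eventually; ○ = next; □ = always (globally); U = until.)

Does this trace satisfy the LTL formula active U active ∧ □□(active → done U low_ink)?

Does not hold

Walking from position 0: active first holds at position 0, and active holds at every earlier position along the way, so active U active holds.
□(active → done U low_ink) must hold at every position from 0 onward. It fails at position 0, so □□(active → done U low_ink) is false.
At position 0: active U active is true; □□(active → done U low_ink) is false; so active U active ∧ □□(active → done U low_ink) is false.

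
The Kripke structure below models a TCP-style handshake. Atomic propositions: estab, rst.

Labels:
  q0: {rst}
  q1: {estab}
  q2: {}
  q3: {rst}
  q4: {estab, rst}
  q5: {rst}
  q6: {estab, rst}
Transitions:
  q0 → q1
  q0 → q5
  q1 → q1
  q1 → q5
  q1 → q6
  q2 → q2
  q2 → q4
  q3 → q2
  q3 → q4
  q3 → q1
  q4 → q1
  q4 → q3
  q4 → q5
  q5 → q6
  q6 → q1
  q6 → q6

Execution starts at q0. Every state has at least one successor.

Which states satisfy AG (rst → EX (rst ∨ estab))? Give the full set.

States satisfying rst → EX (rst ∨ estab): {q0, q1, q2, q3, q4, q5, q6}.
States satisfying AG (rst → EX (rst ∨ estab)): {q0, q1, q2, q3, q4, q5, q6}.

{q0, q1, q2, q3, q4, q5, q6}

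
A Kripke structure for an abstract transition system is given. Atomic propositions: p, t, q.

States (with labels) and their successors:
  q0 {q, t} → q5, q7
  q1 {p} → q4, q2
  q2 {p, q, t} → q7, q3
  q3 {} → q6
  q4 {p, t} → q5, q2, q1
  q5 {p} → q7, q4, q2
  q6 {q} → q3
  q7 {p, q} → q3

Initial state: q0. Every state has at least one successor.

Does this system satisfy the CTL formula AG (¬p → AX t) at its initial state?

Violated

States satisfying ¬p → AX t: {q1, q2, q4, q5, q7}.
States satisfying AG (¬p → AX t): ∅.
q0 is reachable from q0 and violates ¬p → AX t, so AG fails at q0.
q0 ∉ Sat(AG (¬p → AX t)).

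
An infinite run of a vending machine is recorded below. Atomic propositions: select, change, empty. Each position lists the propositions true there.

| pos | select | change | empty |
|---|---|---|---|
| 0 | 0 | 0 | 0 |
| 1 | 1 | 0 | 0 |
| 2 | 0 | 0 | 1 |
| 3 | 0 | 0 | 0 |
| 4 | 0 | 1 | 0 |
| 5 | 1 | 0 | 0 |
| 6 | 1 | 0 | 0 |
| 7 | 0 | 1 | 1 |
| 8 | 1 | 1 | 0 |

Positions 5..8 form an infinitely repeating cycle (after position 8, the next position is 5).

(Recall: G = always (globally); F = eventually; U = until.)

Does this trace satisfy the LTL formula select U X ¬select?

Does not hold

Walking from position 0: at position 0, X ¬select has not yet held and select fails, so select U X ¬select is false.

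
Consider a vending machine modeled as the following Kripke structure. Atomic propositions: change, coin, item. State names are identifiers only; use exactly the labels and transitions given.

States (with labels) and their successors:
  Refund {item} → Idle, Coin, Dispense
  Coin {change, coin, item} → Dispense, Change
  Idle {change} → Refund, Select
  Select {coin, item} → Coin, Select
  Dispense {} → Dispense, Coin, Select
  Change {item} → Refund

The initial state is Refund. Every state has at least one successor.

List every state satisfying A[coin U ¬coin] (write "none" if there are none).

{Refund, Coin, Idle, Dispense, Change}

States satisfying coin: {Coin, Select}.
States satisfying ¬coin: {Refund, Idle, Dispense, Change}.
States satisfying A[coin U ¬coin]: {Refund, Coin, Idle, Dispense, Change}.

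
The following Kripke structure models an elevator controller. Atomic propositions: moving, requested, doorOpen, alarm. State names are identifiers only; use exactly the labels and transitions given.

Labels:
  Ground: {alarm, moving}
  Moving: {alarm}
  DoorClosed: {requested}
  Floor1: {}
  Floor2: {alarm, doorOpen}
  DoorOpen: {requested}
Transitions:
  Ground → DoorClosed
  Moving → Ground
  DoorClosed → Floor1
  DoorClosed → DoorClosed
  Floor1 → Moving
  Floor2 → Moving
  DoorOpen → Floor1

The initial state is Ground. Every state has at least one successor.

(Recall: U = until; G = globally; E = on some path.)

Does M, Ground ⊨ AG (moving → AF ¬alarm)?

Holds

States satisfying moving → AF ¬alarm: {Ground, Moving, DoorClosed, Floor1, Floor2, DoorOpen}.
States satisfying AG (moving → AF ¬alarm): {Ground, Moving, DoorClosed, Floor1, Floor2, DoorOpen}.
Every state reachable from Ground satisfies moving → AF ¬alarm.
Ground ∈ Sat(AG (moving → AF ¬alarm)).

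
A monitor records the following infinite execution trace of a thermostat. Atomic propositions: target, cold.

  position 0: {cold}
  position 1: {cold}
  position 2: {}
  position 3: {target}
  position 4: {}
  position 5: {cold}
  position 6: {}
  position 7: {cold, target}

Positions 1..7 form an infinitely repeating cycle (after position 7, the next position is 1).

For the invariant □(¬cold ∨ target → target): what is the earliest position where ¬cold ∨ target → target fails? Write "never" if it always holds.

Check ¬cold ∨ target → target at each position in order: 0 ✓, 1 ✓.
At position 2 the labels are {}, so ¬cold ∨ target → target is false there. This is the first violation.

2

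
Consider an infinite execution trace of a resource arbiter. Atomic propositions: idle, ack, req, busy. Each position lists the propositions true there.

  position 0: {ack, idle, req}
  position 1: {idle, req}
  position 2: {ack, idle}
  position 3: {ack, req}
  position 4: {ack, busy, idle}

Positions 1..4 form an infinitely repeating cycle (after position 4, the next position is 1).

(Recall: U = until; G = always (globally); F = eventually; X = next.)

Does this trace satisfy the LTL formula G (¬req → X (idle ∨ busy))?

Does not hold

¬req → X (idle ∨ busy) must hold at every position from 0 onward. It fails at position 2, so G (¬req → X (idle ∨ busy)) is false.
Positions where ¬req holds: 2, 4.
Check X (idle ∨ busy) at each: 2→fails, 4→ok.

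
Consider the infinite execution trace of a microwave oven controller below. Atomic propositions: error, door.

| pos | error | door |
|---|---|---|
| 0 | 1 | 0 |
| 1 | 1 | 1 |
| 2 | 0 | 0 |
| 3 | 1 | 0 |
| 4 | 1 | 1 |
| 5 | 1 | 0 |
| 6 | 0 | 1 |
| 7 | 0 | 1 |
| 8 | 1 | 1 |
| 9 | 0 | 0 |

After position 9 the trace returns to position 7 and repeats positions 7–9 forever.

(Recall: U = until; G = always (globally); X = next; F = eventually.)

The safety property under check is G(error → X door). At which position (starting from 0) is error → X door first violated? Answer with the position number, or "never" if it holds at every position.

Check error → X door at each position in order: 0 ✓.
At position 1 the labels are {door, error} and the next position 2 has {}, so error → X door is false there. This is the first violation.

1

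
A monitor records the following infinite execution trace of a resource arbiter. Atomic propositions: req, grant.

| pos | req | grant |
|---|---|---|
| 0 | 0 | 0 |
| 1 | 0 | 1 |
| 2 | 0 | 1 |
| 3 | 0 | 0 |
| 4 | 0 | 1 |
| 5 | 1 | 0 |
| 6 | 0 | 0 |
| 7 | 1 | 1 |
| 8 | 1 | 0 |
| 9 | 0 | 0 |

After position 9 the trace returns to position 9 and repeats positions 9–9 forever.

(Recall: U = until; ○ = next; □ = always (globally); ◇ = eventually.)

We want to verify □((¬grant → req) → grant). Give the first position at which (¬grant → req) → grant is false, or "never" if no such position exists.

Check (¬grant → req) → grant at each position in order: 0 ✓, 1 ✓, 2 ✓, 3 ✓, 4 ✓.
At position 5 the labels are {req}, so (¬grant → req) → grant is false there. This is the first violation.

5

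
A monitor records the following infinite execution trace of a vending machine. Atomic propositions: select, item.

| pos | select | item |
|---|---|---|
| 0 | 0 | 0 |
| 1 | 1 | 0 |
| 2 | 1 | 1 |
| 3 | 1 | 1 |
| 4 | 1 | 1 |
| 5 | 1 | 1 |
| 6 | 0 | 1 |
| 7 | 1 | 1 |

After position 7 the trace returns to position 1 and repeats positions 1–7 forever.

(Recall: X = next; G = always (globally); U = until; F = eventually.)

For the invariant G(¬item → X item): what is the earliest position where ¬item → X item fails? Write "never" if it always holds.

At position 0 the labels are {} and the next position 1 has {select}, so ¬item → X item is false there. This is the first violation.

0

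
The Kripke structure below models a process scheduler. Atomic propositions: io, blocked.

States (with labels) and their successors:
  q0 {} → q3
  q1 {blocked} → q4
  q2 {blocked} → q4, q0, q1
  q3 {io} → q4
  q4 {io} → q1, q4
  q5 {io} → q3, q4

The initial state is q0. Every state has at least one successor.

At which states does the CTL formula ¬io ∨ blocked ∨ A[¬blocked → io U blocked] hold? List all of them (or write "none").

States satisfying ¬io: {q0, q1, q2}.
States satisfying ¬io ∨ blocked: {q0, q1, q2}.
States satisfying ¬blocked → io: {q1, q2, q3, q4, q5}.
States satisfying blocked: {q1, q2}.
States satisfying A[¬blocked → io U blocked]: {q1, q2}.
States satisfying ¬io ∨ blocked ∨ A[¬blocked → io U blocked]: {q0, q1, q2}.

{q0, q1, q2}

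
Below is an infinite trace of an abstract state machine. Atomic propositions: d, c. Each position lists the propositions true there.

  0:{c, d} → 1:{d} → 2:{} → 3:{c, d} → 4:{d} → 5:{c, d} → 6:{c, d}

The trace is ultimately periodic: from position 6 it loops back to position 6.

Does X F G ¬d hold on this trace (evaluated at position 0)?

Does not hold

The position after 0 is 1; F G ¬d is false there.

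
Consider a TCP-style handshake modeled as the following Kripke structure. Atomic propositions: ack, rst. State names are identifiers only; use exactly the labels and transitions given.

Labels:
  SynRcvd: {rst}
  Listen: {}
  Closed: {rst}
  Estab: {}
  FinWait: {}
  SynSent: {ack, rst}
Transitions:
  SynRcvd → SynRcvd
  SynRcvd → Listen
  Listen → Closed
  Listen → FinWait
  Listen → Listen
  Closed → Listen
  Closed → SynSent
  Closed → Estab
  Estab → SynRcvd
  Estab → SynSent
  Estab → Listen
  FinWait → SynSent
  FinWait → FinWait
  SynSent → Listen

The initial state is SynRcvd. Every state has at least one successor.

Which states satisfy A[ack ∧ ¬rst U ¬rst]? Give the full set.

{Listen, Estab, FinWait}

States satisfying ack ∧ ¬rst: ∅.
States satisfying ¬rst: {Listen, Estab, FinWait}.
States satisfying A[ack ∧ ¬rst U ¬rst]: {Listen, Estab, FinWait}.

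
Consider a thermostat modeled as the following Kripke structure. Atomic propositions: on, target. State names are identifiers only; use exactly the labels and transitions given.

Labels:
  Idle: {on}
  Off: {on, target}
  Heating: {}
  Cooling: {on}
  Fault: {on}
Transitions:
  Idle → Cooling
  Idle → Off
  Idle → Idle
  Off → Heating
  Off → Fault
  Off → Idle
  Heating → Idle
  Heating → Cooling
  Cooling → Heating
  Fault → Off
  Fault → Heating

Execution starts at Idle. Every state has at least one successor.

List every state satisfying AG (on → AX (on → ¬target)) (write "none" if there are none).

none

States satisfying on → AX (on → ¬target): {Off, Heating, Cooling}.
States satisfying AG (on → AX (on → ¬target)): ∅.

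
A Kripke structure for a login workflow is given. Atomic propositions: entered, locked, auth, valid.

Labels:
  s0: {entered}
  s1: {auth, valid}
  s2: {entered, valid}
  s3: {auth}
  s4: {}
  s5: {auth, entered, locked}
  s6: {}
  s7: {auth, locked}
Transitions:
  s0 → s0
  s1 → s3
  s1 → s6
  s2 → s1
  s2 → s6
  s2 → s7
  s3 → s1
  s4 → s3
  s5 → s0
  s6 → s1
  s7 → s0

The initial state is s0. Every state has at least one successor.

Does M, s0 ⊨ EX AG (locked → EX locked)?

States satisfying AG (locked → EX locked): {s0, s1, s3, s4, s6}.
States satisfying EX AG (locked → EX locked): {s0, s1, s2, s3, s4, s5, s6, s7}.
s0 ∈ Sat(EX AG (locked → EX locked)).

Satisfied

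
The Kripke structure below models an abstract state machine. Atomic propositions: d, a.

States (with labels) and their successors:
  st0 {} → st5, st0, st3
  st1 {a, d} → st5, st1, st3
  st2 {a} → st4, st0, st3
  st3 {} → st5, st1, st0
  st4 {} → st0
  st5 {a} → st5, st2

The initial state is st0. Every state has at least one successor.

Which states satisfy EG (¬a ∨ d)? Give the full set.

States satisfying ¬a ∨ d: {st0, st1, st3, st4}.
States satisfying EG (¬a ∨ d): {st0, st1, st3, st4}.

{st0, st1, st3, st4}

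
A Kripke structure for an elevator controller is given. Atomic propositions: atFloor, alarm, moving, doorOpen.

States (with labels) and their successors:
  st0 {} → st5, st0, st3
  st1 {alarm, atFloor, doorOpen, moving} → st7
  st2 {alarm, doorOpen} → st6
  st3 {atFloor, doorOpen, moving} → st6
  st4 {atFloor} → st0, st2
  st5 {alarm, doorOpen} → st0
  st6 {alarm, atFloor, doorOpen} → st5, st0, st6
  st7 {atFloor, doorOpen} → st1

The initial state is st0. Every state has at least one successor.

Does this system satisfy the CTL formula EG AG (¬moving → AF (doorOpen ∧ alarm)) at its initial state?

Does not hold

States satisfying AG (¬moving → AF (doorOpen ∧ alarm)): {st1, st7}.
States satisfying EG AG (¬moving → AF (doorOpen ∧ alarm)): {st1, st7}.
No suitable path/successor from st0 witnesses the formula.
st0 ∉ Sat(EG AG (¬moving → AF (doorOpen ∧ alarm))).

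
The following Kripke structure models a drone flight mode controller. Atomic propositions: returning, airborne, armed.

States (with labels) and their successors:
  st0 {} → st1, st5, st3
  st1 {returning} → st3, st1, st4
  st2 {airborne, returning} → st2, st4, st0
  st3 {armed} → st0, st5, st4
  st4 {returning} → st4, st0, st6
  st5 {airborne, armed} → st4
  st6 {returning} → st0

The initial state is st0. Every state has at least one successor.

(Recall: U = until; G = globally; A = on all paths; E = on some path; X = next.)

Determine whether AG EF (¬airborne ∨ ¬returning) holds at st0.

States satisfying EF (¬airborne ∨ ¬returning): {st0, st1, st2, st3, st4, st5, st6}.
States satisfying AG EF (¬airborne ∨ ¬returning): {st0, st1, st2, st3, st4, st5, st6}.
Every state reachable from st0 satisfies EF (¬airborne ∨ ¬returning).
st0 ∈ Sat(AG EF (¬airborne ∨ ¬returning)).

Holds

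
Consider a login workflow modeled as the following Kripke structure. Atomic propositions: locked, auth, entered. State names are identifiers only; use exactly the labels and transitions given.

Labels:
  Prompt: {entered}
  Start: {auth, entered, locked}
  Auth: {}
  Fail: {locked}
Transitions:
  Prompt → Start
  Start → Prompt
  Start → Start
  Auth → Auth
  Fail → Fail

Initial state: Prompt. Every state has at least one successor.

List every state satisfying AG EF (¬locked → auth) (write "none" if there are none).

{Prompt, Start, Fail}

States satisfying EF (¬locked → auth): {Prompt, Start, Fail}.
States satisfying AG EF (¬locked → auth): {Prompt, Start, Fail}.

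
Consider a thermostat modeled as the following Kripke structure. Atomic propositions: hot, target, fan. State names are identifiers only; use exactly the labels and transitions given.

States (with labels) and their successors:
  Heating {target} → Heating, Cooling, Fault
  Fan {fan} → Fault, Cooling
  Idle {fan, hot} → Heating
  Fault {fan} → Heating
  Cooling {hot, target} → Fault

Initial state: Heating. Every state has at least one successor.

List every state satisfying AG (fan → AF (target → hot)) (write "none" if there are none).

States satisfying fan → AF (target → hot): {Heating, Fan, Idle, Fault, Cooling}.
States satisfying AG (fan → AF (target → hot)): {Heating, Fan, Idle, Fault, Cooling}.

{Heating, Fan, Idle, Fault, Cooling}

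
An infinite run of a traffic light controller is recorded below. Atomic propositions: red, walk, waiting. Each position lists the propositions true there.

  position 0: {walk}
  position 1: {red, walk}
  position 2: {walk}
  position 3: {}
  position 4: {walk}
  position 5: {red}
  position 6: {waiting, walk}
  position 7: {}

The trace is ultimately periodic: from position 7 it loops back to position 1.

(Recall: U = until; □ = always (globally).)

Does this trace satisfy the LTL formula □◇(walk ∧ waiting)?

Holds

◇(walk ∧ waiting) holds at every position 0..7, and those are all positions ever visited, so □◇(walk ∧ waiting) holds.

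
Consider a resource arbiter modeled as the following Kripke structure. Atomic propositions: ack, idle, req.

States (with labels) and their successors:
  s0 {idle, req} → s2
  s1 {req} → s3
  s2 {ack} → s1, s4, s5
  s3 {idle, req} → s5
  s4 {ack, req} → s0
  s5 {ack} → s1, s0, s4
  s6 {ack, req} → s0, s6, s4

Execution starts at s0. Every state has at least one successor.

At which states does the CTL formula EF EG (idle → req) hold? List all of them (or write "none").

{s0, s1, s2, s3, s4, s5, s6}

States satisfying EG (idle → req): {s0, s1, s2, s3, s4, s5, s6}.
States satisfying EF EG (idle → req): {s0, s1, s2, s3, s4, s5, s6}.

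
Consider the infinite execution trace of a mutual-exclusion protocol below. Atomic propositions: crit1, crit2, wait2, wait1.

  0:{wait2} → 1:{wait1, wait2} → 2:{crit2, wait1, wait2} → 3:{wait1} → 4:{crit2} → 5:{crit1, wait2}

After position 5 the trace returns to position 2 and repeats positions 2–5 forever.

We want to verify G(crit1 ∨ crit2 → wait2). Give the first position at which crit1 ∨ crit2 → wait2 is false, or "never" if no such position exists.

Check crit1 ∨ crit2 → wait2 at each position in order: 0 ✓, 1 ✓, 2 ✓, 3 ✓.
At position 4 the labels are {crit2}, so crit1 ∨ crit2 → wait2 is false there. This is the first violation.

4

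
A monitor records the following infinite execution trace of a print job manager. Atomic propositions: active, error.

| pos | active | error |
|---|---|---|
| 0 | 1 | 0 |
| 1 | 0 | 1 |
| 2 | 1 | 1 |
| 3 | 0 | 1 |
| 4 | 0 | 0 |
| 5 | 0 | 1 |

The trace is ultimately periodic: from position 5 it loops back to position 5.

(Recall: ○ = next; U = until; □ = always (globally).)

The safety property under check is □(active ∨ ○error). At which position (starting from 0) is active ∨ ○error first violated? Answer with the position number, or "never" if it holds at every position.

3

Check active ∨ ○error at each position in order: 0 ✓, 1 ✓, 2 ✓.
At position 3 the labels are {error} and the next position 4 has {}, so active ∨ ○error is false there. This is the first violation.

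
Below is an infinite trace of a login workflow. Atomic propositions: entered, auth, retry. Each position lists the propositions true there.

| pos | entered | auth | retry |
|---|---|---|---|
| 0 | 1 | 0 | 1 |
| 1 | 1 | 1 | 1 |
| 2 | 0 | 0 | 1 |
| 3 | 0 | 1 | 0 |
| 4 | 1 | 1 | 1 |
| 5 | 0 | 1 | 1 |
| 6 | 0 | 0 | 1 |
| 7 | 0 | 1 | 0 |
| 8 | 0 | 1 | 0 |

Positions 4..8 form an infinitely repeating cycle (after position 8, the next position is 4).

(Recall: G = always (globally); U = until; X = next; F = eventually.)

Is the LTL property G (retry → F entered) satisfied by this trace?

retry → F entered holds at every position 0..8, and those are all positions ever visited, so G (retry → F entered) holds.
Positions where retry holds: 0, 1, 2, 4, 5, 6.
Check F entered at each: 0→ok, 1→ok, 2→ok, 4→ok, 5→ok, 6→ok.

Holds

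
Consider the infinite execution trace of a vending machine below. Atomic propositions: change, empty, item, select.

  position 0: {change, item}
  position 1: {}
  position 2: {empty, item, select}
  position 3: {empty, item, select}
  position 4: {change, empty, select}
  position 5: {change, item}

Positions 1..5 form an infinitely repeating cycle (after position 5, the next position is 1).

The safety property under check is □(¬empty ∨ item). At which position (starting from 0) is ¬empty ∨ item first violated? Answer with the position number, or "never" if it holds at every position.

Check ¬empty ∨ item at each position in order: 0 ✓, 1 ✓, 2 ✓, 3 ✓.
At position 4 the labels are {change, empty, select}, so ¬empty ∨ item is false there. This is the first violation.

4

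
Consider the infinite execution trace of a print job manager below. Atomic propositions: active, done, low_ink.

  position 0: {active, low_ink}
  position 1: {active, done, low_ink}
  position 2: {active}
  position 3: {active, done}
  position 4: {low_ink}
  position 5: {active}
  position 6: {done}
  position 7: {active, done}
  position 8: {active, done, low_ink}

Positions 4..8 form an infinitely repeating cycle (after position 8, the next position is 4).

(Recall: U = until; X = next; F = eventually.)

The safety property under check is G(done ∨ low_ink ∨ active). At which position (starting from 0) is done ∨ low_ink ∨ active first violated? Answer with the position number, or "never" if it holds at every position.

done ∨ low_ink ∨ active holds at every position 0..8, and those are all the positions the trace ever visits, so the invariant G(done ∨ low_ink ∨ active) is never violated.

never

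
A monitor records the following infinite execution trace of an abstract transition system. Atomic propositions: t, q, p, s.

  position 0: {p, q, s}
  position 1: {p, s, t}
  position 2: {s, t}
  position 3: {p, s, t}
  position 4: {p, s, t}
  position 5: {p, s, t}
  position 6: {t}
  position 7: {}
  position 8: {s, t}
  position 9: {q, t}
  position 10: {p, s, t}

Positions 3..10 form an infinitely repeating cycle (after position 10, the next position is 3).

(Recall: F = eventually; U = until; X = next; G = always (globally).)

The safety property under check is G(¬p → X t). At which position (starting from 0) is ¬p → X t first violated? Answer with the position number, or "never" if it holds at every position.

Check ¬p → X t at each position in order: 0 ✓, 1 ✓, 2 ✓, 3 ✓, 4 ✓, 5 ✓.
At position 6 the labels are {t} and the next position 7 has {}, so ¬p → X t is false there. This is the first violation.

6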